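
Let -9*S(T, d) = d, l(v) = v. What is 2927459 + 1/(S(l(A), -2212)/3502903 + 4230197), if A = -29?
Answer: 390410990477088050156/133361727859231 ≈ 2.9275e+6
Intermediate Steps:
S(T, d) = -d/9
2927459 + 1/(S(l(A), -2212)/3502903 + 4230197) = 2927459 + 1/(-⅑*(-2212)/3502903 + 4230197) = 2927459 + 1/((2212/9)*(1/3502903) + 4230197) = 2927459 + 1/(2212/31526127 + 4230197) = 2927459 + 1/(133361727859231/31526127) = 2927459 + 31526127/133361727859231 = 390410990477088050156/133361727859231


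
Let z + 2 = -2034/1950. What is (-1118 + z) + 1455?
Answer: 108536/325 ≈ 333.96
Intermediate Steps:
z = -989/325 (z = -2 - 2034/1950 = -2 - 2034*1/1950 = -2 - 339/325 = -989/325 ≈ -3.0431)
(-1118 + z) + 1455 = (-1118 - 989/325) + 1455 = -364339/325 + 1455 = 108536/325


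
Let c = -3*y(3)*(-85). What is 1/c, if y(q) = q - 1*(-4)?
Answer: 1/1785 ≈ 0.00056022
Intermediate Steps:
y(q) = 4 + q (y(q) = q + 4 = 4 + q)
c = 1785 (c = -3*(4 + 3)*(-85) = -3*7*(-85) = -21*(-85) = 1785)
1/c = 1/1785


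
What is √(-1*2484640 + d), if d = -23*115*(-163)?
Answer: I*√2053505 ≈ 1433.0*I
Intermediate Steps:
d = 431135 (d = -2645*(-163) = 431135)
√(-1*2484640 + d) = √(-1*2484640 + 431135) = √(-2484640 + 431135) = √(-2053505) = I*√2053505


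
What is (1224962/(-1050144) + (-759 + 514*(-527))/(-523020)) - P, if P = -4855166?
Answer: 111111736592042107/22885263120 ≈ 4.8552e+6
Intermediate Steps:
(1224962/(-1050144) + (-759 + 514*(-527))/(-523020)) - P = (1224962/(-1050144) + (-759 + 514*(-527))/(-523020)) - 1*(-4855166) = (1224962*(-1/1050144) + (-759 - 270878)*(-1/523020)) + 4855166 = (-612481/525072 - 271637*(-1/523020)) + 4855166 = (-612481/525072 + 271637/523020) + 4855166 = -14809235813/22885263120 + 4855166 = 111111736592042107/22885263120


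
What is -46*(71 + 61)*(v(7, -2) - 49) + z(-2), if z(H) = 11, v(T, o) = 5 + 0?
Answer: 267179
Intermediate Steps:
v(T, o) = 5
-46*(71 + 61)*(v(7, -2) - 49) + z(-2) = -46*(71 + 61)*(5 - 49) + 11 = -6072*(-44) + 11 = -46*(-5808) + 11 = 267168 + 11 = 267179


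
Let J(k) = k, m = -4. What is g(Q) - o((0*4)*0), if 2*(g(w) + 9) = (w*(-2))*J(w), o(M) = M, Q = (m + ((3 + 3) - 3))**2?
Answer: -10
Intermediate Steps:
Q = 1 (Q = (-4 + ((3 + 3) - 3))**2 = (-4 + (6 - 3))**2 = (-4 + 3)**2 = (-1)**2 = 1)
g(w) = -9 - w**2 (g(w) = -9 + ((w*(-2))*w)/2 = -9 + ((-2*w)*w)/2 = -9 + (-2*w**2)/2 = -9 - w**2)
g(Q) - o((0*4)*0) = (-9 - 1*1**2) - 0*4*0 = (-9 - 1*1) - 0*0 = (-9 - 1) - 1*0 = -10 + 0 = -10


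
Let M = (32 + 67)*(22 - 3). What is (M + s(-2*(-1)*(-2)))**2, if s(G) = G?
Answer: 3523129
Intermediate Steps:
M = 1881 (M = 99*19 = 1881)
(M + s(-2*(-1)*(-2)))**2 = (1881 - 2*(-1)*(-2))**2 = (1881 + 2*(-2))**2 = (1881 - 4)**2 = 1877**2 = 3523129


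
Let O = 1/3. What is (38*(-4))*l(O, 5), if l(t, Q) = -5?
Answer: 760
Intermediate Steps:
O = 1/3 ≈ 0.33333
(38*(-4))*l(O, 5) = (38*(-4))*(-5) = -152*(-5) = 760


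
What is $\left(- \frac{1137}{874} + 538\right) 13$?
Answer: $\frac{6097975}{874} \approx 6977.1$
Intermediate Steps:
$\left(- \frac{1137}{874} + 538\right) 13 = \frac{469075}{874} \cdot 13 = \frac{6097975}{874}$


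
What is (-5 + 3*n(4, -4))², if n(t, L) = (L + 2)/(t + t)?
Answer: 529/16 ≈ 33.063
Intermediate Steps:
n(t, L) = (2 + L)/(2*t) (n(t, L) = (2 + L)/((2*t)) = (2 + L)*(1/(2*t)) = (2 + L)/(2*t))
(-5 + 3*n(4, -4))² = (-5 + 3*((½)*(2 - 4)/4))² = (-5 + 3*((½)*(¼)*(-2)))² = (-5 + 3*(-¼))² = (-5 - ¾)² = (-23/4)² = 529/16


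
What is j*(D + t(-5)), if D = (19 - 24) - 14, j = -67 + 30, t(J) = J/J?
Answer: 666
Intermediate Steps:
t(J) = 1
j = -37
D = -19 (D = -5 - 14 = -19)
j*(D + t(-5)) = -37*(-19 + 1) = -37*(-18) = 666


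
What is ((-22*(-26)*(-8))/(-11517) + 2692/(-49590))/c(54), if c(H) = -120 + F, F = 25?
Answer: -2968486/822078225 ≈ -0.0036110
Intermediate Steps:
c(H) = -95 (c(H) = -120 + 25 = -95)
((-22*(-26)*(-8))/(-11517) + 2692/(-49590))/c(54) = ((-22*(-26)*(-8))/(-11517) + 2692/(-49590))/(-95) = ((572*(-8))*(-1/11517) + 2692*(-1/49590))*(-1/95) = (-4576*(-1/11517) - 1346/24795)*(-1/95) = (416/1047 - 1346/24795)*(-1/95) = (2968486/8653455)*(-1/95) = -2968486/822078225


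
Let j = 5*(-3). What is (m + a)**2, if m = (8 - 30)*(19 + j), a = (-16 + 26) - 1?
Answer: 6241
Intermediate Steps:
j = -15
a = 9 (a = 10 - 1 = 9)
m = -88 (m = (8 - 30)*(19 - 15) = -22*4 = -88)
(m + a)**2 = (-88 + 9)**2 = (-79)**2 = 6241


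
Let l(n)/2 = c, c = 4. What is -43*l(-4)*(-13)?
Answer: 4472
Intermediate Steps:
l(n) = 8 (l(n) = 2*4 = 8)
-43*l(-4)*(-13) = -43*8*(-13) = -344*(-13) = 4472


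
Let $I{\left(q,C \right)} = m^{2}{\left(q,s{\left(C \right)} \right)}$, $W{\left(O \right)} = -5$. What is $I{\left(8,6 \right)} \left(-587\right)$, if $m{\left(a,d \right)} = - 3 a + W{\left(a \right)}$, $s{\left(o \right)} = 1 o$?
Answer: $-493667$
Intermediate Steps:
$s{\left(o \right)} = o$
$m{\left(a,d \right)} = -5 - 3 a$ ($m{\left(a,d \right)} = - 3 a - 5 = -5 - 3 a$)
$I{\left(q,C \right)} = \left(-5 - 3 q\right)^{2}$
$I{\left(8,6 \right)} \left(-587\right) = \left(5 + 3 \cdot 8\right)^{2} \left(-587\right) = \left(5 + 24\right)^{2} \left(-587\right) = 29^{2} \left(-587\right) = 841 \left(-587\right) = -493667$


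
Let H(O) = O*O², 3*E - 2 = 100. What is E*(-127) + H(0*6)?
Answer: -4318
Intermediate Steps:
E = 34 (E = ⅔ + (⅓)*100 = ⅔ + 100/3 = 34)
H(O) = O³
E*(-127) + H(0*6) = 34*(-127) + (0*6)³ = -4318 + 0³ = -4318 + 0 = -4318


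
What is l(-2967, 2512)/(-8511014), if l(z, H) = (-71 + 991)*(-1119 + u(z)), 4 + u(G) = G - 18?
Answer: 1889680/4255507 ≈ 0.44406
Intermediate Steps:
u(G) = -22 + G (u(G) = -4 + (G - 18) = -4 + (-18 + G) = -22 + G)
l(z, H) = -1049720 + 920*z (l(z, H) = (-71 + 991)*(-1119 + (-22 + z)) = 920*(-1141 + z) = -1049720 + 920*z)
l(-2967, 2512)/(-8511014) = (-1049720 + 920*(-2967))/(-8511014) = (-1049720 - 2729640)*(-1/8511014) = -3779360*(-1/8511014) = 1889680/4255507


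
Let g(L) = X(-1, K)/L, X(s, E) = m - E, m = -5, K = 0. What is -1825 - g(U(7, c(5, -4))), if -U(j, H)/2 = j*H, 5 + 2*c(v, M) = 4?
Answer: -12770/7 ≈ -1824.3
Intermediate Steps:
c(v, M) = -½ (c(v, M) = -5/2 + (½)*4 = -5/2 + 2 = -½)
X(s, E) = -5 - E
U(j, H) = -2*H*j (U(j, H) = -2*j*H = -2*H*j)
g(L) = -5/L (g(L) = (-5 - 1*0)/L = (-5 + 0)/L = -5/L)
-1825 - g(U(7, c(5, -4))) = -1825 - (-5)/((-2*(-½)*7)) = -1825 - (-5)/7 = -1825 - 1*(-5/7) = -1825 + 5/7 = -12770/7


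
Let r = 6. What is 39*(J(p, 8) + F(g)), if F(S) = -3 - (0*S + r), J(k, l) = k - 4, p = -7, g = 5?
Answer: -780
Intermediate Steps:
J(k, l) = -4 + k
F(S) = -9 (F(S) = -3 - (0*S + 6) = -3 - (0 + 6) = -3 - 1*6 = -3 - 6 = -9)
39*(J(p, 8) + F(g)) = 39*((-4 - 7) - 9) = 39*(-11 - 9) = 39*(-20) = -780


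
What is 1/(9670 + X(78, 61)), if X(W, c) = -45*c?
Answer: 1/6925 ≈ 0.00014440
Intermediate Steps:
1/(9670 + X(78, 61)) = 1/(9670 - 45*61) = 1/(9670 - 2745) = 1/6925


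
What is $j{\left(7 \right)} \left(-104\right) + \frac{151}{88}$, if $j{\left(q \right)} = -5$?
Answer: $\frac{45911}{88} \approx 521.72$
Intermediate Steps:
$j{\left(7 \right)} \left(-104\right) + \frac{151}{88} = \left(-5\right) \left(-104\right) + \frac{151}{88} = 520 + 151 \cdot \frac{1}{88} = 520 + \frac{151}{88} = \frac{45911}{88}$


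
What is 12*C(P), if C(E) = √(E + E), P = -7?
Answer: 12*I*√14 ≈ 44.9*I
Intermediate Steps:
C(E) = √2*√E (C(E) = √(2*E) = √2*√E)
12*C(P) = 12*(√2*√(-7)) = 12*(√2*(I*√7)) = 12*(I*√14) = 12*I*√14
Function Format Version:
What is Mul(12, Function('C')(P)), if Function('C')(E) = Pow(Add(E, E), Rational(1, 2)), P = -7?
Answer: Mul(12, I, Pow(14, Rational(1, 2))) ≈ Mul(44.900, I)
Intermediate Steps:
Function('C')(E) = Mul(Pow(2, Rational(1, 2)), Pow(E, Rational(1, 2))) (Function('C')(E) = Pow(Mul(2, E), Rational(1, 2)) = Mul(Pow(2, Rational(1, 2)), Pow(E, Rational(1, 2))))
Mul(12, Function('C')(P)) = Mul(12, Mul(Pow(2, Rational(1, 2)), Pow(-7, Rational(1, 2)))) = Mul(12, Mul(Pow(2, Rational(1, 2)), Mul(I, Pow(7, Rational(1, 2))))) = Mul(12, Mul(I, Pow(14, Rational(1, 2)))) = Mul(12, I, Pow(14, Rational(1, 2)))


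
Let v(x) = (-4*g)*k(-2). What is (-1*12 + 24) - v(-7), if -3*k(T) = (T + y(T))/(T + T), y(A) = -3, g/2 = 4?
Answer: -4/3 ≈ -1.3333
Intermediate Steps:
g = 8 (g = 2*4 = 8)
k(T) = -(-3 + T)/(6*T) (k(T) = -(T - 3)/(3*(T + T)) = -(-3 + T)/(3*(2*T)) = -(-3 + T)*1/(2*T)/3 = -(-3 + T)/(6*T))
v(x) = 40/3 (v(x) = (-4*8)*((1/6)*(3 - 1*(-2))/(-2)) = -16*(-1)*(3 + 2)/(3*2) = -16*(-1)*5/(3*2) = -32*(-5/12) = 40/3)
(-1*12 + 24) - v(-7) = (-1*12 + 24) - 1*40/3 = (-12 + 24) - 40/3 = 12 - 40/3 = -4/3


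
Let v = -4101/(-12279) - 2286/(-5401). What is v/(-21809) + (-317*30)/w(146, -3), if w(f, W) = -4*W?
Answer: -764154121778175/964232288074 ≈ -792.50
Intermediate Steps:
v = 16739765/22106293 (v = -4101*(-1/12279) - 2286*(-1/5401) = 1367/4093 + 2286/5401 = 16739765/22106293 ≈ 0.75724)
v/(-21809) + (-317*30)/w(146, -3) = (16739765/22106293)/(-21809) + (-317*30)/((-4*(-3))) = (16739765/22106293)*(-1/21809) - 9510/12 = -16739765/482116144037 - 9510*1/12 = -16739765/482116144037 - 1585/2 = -764154121778175/964232288074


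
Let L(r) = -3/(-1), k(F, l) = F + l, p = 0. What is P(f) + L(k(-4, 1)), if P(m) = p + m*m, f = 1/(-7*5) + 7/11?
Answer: 499431/148225 ≈ 3.3694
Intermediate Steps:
L(r) = 3 (L(r) = -3*(-1) = 3)
f = 234/385 (f = -⅐*⅕ + 7*(1/11) = -1/35 + 7/11 = 234/385 ≈ 0.60779)
P(m) = m² (P(m) = 0 + m*m = 0 + m² = m²)
P(f) + L(k(-4, 1)) = (234/385)² + 3 = 54756/148225 + 3 = 499431/148225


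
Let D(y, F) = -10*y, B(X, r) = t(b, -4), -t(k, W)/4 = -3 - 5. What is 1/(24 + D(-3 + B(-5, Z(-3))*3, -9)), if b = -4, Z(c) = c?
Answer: -1/906 ≈ -0.0011038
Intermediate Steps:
t(k, W) = 32 (t(k, W) = -4*(-3 - 5) = -4*(-8) = 32)
B(X, r) = 32
1/(24 + D(-3 + B(-5, Z(-3))*3, -9)) = 1/(24 - 10*(-3 + 32*3)) = 1/(24 - 10*(-3 + 96)) = 1/(24 - 10*93) = 1/(24 - 930) = 1/(-906) = -1/906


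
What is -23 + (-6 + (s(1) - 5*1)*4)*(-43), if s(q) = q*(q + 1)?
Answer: 751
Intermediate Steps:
s(q) = q*(1 + q)
-23 + (-6 + (s(1) - 5*1)*4)*(-43) = -23 + (-6 + (1*(1 + 1) - 5*1)*4)*(-43) = -23 + (-6 + (1*2 - 5)*4)*(-43) = -23 + (-6 + (2 - 5)*4)*(-43) = -23 + (-6 - 3*4)*(-43) = -23 + (-6 - 12)*(-43) = -23 - 18*(-43) = -23 + 774 = 751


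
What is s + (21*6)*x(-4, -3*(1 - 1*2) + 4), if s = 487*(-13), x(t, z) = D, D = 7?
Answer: -5449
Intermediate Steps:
x(t, z) = 7
s = -6331
s + (21*6)*x(-4, -3*(1 - 1*2) + 4) = -6331 + (21*6)*7 = -6331 + 126*7 = -6331 + 882 = -5449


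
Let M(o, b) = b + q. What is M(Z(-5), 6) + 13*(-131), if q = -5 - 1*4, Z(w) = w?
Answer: -1706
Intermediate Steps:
q = -9 (q = -5 - 4 = -9)
M(o, b) = -9 + b (M(o, b) = b - 9 = -9 + b)
M(Z(-5), 6) + 13*(-131) = (-9 + 6) + 13*(-131) = -3 - 1703 = -1706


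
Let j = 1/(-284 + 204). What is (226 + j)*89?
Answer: 1609031/80 ≈ 20113.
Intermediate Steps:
j = -1/80 (j = 1/(-80) = -1/80 ≈ -0.012500)
(226 + j)*89 = (226 - 1/80)*89 = (18079/80)*89 = 1609031/80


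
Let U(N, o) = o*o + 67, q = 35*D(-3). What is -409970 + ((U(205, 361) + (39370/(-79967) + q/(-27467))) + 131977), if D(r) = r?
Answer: -324208604983600/2196453589 ≈ -1.4761e+5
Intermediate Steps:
q = -105 (q = 35*(-3) = -105)
U(N, o) = 67 + o² (U(N, o) = o² + 67 = 67 + o²)
-409970 + ((U(205, 361) + (39370/(-79967) + q/(-27467))) + 131977) = -409970 + (((67 + 361²) + (39370/(-79967) - 105/(-27467))) + 131977) = -409970 + (((67 + 130321) + (39370*(-1/79967) - 105*(-1/27467))) + 131977) = -409970 + ((130388 + (-39370/79967 + 105/27467)) + 131977) = -409970 + ((130388 - 1072979255/2196453589) + 131977) = -409970 + (286390117583277/2196453589 + 131977) = -409970 + 576271472898730/2196453589 = -324208604983600/2196453589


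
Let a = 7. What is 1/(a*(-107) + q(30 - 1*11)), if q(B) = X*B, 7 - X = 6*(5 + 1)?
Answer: -1/1300 ≈ -0.00076923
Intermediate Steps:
X = -29 (X = 7 - 6*(5 + 1) = 7 - 6*6 = 7 - 1*36 = 7 - 36 = -29)
q(B) = -29*B
1/(a*(-107) + q(30 - 1*11)) = 1/(7*(-107) - 29*(30 - 1*11)) = 1/(-749 - 29*(30 - 11)) = 1/(-749 - 29*19) = 1/(-749 - 551) = 1/(-1300) = -1/1300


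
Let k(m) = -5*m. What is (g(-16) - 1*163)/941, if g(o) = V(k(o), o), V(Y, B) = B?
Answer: -179/941 ≈ -0.19022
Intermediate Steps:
g(o) = o
(g(-16) - 1*163)/941 = (-16 - 1*163)/941 = (-16 - 163)*(1/941) = -179*1/941 = -179/941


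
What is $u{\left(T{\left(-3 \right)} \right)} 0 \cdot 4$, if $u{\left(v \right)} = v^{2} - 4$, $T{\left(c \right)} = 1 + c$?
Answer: $0$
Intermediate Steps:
$u{\left(v \right)} = -4 + v^{2}$
$u{\left(T{\left(-3 \right)} \right)} 0 \cdot 4 = \left(-4 + \left(1 - 3\right)^{2}\right) 0 \cdot 4 = \left(-4 + \left(-2\right)^{2}\right) 0 \cdot 4 = \left(-4 + 4\right) 0 \cdot 4 = 0 \cdot 0 \cdot 4 = 0 \cdot 4 = 0$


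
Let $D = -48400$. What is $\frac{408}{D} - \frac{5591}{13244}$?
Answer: $- \frac{1568227}{3642100} \approx -0.43058$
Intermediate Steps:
$\frac{408}{D} - \frac{5591}{13244} = \frac{408}{-48400} - \frac{5591}{13244} = 408 \left(- \frac{1}{48400}\right) - \frac{5591}{13244} = - \frac{51}{6050} - \frac{5591}{13244} = - \frac{1568227}{3642100}$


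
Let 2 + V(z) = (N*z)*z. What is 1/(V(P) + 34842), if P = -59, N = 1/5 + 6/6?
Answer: 5/195086 ≈ 2.5630e-5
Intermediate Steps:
N = 6/5 (N = 1*(⅕) + 6*(⅙) = ⅕ + 1 = 6/5 ≈ 1.2000)
V(z) = -2 + 6*z²/5 (V(z) = -2 + (6*z/5)*z = -2 + 6*z²/5)
1/(V(P) + 34842) = 1/((-2 + (6/5)*(-59)²) + 34842) = 1/((-2 + (6/5)*3481) + 34842) = 1/((-2 + 20886/5) + 34842) = 1/(20876/5 + 34842) = 1/(195086/5) = 5/195086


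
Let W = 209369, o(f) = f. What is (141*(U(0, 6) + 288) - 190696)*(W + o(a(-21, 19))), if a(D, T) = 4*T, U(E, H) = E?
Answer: -31435181160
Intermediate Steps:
(141*(U(0, 6) + 288) - 190696)*(W + o(a(-21, 19))) = (141*(0 + 288) - 190696)*(209369 + 4*19) = (141*288 - 190696)*(209369 + 76) = (40608 - 190696)*209445 = -150088*209445 = -31435181160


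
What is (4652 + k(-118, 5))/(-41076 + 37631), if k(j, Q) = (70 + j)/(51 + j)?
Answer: -311732/230815 ≈ -1.3506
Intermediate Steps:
k(j, Q) = (70 + j)/(51 + j)
(4652 + k(-118, 5))/(-41076 + 37631) = (4652 + (70 - 118)/(51 - 118))/(-41076 + 37631) = (4652 - 48/(-67))/(-3445) = (4652 - 1/67*(-48))*(-1/3445) = (4652 + 48/67)*(-1/3445) = (311732/67)*(-1/3445) = -311732/230815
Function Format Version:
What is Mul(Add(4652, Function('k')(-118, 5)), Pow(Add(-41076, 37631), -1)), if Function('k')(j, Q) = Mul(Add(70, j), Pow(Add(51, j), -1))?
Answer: Rational(-311732, 230815) ≈ -1.3506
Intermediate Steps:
Function('k')(j, Q) = Mul(Pow(Add(51, j), -1), Add(70, j))
Mul(Add(4652, Function('k')(-118, 5)), Pow(Add(-41076, 37631), -1)) = Mul(Add(4652, Mul(Pow(Add(51, -118), -1), Add(70, -118))), Pow(Add(-41076, 37631), -1)) = Mul(Add(4652, Mul(Pow(-67, -1), -48)), Pow(-3445, -1)) = Mul(Add(4652, Mul(Rational(-1, 67), -48)), Rational(-1, 3445)) = Mul(Add(4652, Rational(48, 67)), Rational(-1, 3445)) = Mul(Rational(311732, 67), Rational(-1, 3445)) = Rational(-311732, 230815)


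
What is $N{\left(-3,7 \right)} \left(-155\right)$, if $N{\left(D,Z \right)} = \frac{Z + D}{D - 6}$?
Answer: $\frac{620}{9} \approx 68.889$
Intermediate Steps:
$N{\left(D,Z \right)} = \frac{D + Z}{-6 + D}$
$N{\left(-3,7 \right)} \left(-155\right) = \frac{-3 + 7}{-6 - 3} \left(-155\right) = \frac{1}{-9} \cdot 4 \left(-155\right) = \left(- \frac{1}{9}\right) 4 \left(-155\right) = \left(- \frac{4}{9}\right) \left(-155\right) = \frac{620}{9}$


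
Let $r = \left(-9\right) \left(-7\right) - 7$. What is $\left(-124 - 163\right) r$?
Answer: $-16072$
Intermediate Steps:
$r = 56$ ($r = 63 - 7 = 56$)
$\left(-124 - 163\right) r = \left(-124 - 163\right) 56 = \left(-287\right) 56 = -16072$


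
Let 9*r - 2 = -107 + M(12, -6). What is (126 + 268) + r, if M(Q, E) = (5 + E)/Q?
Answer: 41291/108 ≈ 382.32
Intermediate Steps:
r = -1261/108 (r = 2/9 + (-107 + (5 - 6)/12)/9 = 2/9 + (-107 + (1/12)*(-1))/9 = 2/9 + (-107 - 1/12)/9 = 2/9 + (⅑)*(-1285/12) = 2/9 - 1285/108 = -1261/108 ≈ -11.676)
(126 + 268) + r = (126 + 268) - 1261/108 = 394 - 1261/108 = 41291/108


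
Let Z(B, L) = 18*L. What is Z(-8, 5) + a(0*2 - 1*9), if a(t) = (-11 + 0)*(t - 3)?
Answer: 222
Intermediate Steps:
a(t) = 33 - 11*t (a(t) = -11*(-3 + t) = 33 - 11*t)
Z(-8, 5) + a(0*2 - 1*9) = 18*5 + (33 - 11*(0*2 - 1*9)) = 90 + (33 - 11*(0 - 9)) = 90 + (33 - 11*(-9)) = 90 + (33 + 99) = 90 + 132 = 222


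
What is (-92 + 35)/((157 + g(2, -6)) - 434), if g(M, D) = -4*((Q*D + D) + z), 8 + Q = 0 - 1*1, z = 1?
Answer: 57/473 ≈ 0.12051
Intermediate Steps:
Q = -9 (Q = -8 + (0 - 1*1) = -8 + (0 - 1) = -8 - 1 = -9)
g(M, D) = -4 + 32*D (g(M, D) = -4*((-9*D + D) + 1) = -4*(-8*D + 1) = -4*(1 - 8*D) = -4 + 32*D)
(-92 + 35)/((157 + g(2, -6)) - 434) = (-92 + 35)/((157 + (-4 + 32*(-6))) - 434) = -57/((157 + (-4 - 192)) - 434) = -57/((157 - 196) - 434) = -57/(-39 - 434) = -57/(-473) = -57*(-1/473) = 57/473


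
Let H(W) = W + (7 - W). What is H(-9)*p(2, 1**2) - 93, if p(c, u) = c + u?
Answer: -72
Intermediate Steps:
H(W) = 7
H(-9)*p(2, 1**2) - 93 = 7*(2 + 1**2) - 93 = 7*(2 + 1) - 93 = 7*3 - 93 = 21 - 93 = -72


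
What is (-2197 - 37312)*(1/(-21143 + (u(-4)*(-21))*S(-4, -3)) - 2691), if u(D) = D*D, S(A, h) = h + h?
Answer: 2033558177822/19127 ≈ 1.0632e+8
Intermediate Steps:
S(A, h) = 2*h
u(D) = D²
(-2197 - 37312)*(1/(-21143 + (u(-4)*(-21))*S(-4, -3)) - 2691) = (-2197 - 37312)*(1/(-21143 + ((-4)²*(-21))*(2*(-3))) - 2691) = -39509*(1/(-21143 + (16*(-21))*(-6)) - 2691) = -39509*(1/(-21143 - 336*(-6)) - 2691) = -39509*(1/(-21143 + 2016) - 2691) = -39509*(1/(-19127) - 2691) = -39509*(-1/19127 - 2691) = -39509*(-51470758/19127) = 2033558177822/19127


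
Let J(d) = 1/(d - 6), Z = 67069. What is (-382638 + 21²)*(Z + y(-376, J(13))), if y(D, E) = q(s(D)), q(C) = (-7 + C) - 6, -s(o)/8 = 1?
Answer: -25625544456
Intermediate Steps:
s(o) = -8 (s(o) = -8*1 = -8)
q(C) = -13 + C
J(d) = 1/(-6 + d)
y(D, E) = -21 (y(D, E) = -13 - 8 = -21)
(-382638 + 21²)*(Z + y(-376, J(13))) = (-382638 + 21²)*(67069 - 21) = (-382638 + 441)*67048 = -382197*67048 = -25625544456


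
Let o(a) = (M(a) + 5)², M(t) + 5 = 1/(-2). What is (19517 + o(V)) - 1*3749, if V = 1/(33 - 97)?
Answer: 63073/4 ≈ 15768.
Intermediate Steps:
M(t) = -11/2 (M(t) = -5 + 1/(-2) = -5 - ½ = -11/2)
V = -1/64 (V = 1/(-64) = -1/64 ≈ -0.015625)
o(a) = ¼ (o(a) = (-11/2 + 5)² = (-½)² = ¼)
(19517 + o(V)) - 1*3749 = (19517 + ¼) - 1*3749 = 78069/4 - 3749 = 63073/4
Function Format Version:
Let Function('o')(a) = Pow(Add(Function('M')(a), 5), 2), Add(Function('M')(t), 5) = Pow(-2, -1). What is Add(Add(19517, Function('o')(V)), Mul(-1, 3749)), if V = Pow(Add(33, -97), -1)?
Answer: Rational(63073, 4) ≈ 15768.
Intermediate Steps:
Function('M')(t) = Rational(-11, 2) (Function('M')(t) = Add(-5, Pow(-2, -1)) = Add(-5, Rational(-1, 2)) = Rational(-11, 2))
V = Rational(-1, 64) (V = Pow(-64, -1) = Rational(-1, 64) ≈ -0.015625)
Function('o')(a) = Rational(1, 4) (Function('o')(a) = Pow(Add(Rational(-11, 2), 5), 2) = Pow(Rational(-1, 2), 2) = Rational(1, 4))
Add(Add(19517, Function('o')(V)), Mul(-1, 3749)) = Add(Add(19517, Rational(1, 4)), Mul(-1, 3749)) = Add(Rational(78069, 4), -3749) = Rational(63073, 4)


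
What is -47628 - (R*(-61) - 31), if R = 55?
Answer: -44242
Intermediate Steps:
-47628 - (R*(-61) - 31) = -47628 - (55*(-61) - 31) = -47628 - (-3355 - 31) = -47628 - 1*(-3386) = -47628 + 3386 = -44242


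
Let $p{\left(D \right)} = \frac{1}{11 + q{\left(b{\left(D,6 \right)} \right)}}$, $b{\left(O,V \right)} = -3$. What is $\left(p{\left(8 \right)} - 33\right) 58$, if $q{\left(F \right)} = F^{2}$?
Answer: $- \frac{19111}{10} \approx -1911.1$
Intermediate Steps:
$p{\left(D \right)} = \frac{1}{20}$ ($p{\left(D \right)} = \frac{1}{11 + \left(-3\right)^{2}} = \frac{1}{11 + 9} = \frac{1}{20}$)
$\left(p{\left(8 \right)} - 33\right) 58 = \left(\frac{1}{20} - 33\right) 58 = \left(- \frac{659}{20}\right) 58 = - \frac{19111}{10}$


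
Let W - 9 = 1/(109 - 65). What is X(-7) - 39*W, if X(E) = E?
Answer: -15791/44 ≈ -358.89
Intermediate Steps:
W = 397/44 (W = 9 + 1/(109 - 65) = 9 + 1/44 = 397/44 ≈ 9.0227)
X(-7) - 39*W = -7 - 39*397/44 = -7 - 15483/44 = -15791/44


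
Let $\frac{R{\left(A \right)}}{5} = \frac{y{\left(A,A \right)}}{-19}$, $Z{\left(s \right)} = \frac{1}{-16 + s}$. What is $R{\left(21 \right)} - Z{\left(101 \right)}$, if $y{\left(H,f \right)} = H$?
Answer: $- \frac{8944}{1615} \approx -5.5381$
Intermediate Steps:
$R{\left(A \right)} = - \frac{5 A}{19}$ ($R{\left(A \right)} = 5 \frac{A}{-19} = 5 A \left(- \frac{1}{19}\right) = 5 \left(- \frac{A}{19}\right) = - \frac{5 A}{19}$)
$R{\left(21 \right)} - Z{\left(101 \right)} = \left(- \frac{5}{19}\right) 21 - \frac{1}{-16 + 101} = - \frac{105}{19} - \frac{1}{85} = - \frac{8944}{1615}$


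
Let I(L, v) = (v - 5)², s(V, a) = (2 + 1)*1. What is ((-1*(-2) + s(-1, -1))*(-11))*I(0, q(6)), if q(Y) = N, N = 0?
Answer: -1375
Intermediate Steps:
q(Y) = 0
s(V, a) = 3 (s(V, a) = 3*1 = 3)
I(L, v) = (-5 + v)²
((-1*(-2) + s(-1, -1))*(-11))*I(0, q(6)) = ((-1*(-2) + 3)*(-11))*(-5 + 0)² = ((2 + 3)*(-11))*(-5)² = (5*(-11))*25 = -55*25 = -1375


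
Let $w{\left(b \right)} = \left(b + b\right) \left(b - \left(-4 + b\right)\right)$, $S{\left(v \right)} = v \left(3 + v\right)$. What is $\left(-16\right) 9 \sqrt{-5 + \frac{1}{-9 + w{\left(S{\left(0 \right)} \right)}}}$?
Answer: $- 48 i \sqrt{46} \approx - 325.55 i$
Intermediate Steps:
$w{\left(b \right)} = 8 b$ ($w{\left(b \right)} = 2 b 4 = 8 b$)
$\left(-16\right) 9 \sqrt{-5 + \frac{1}{-9 + w{\left(S{\left(0 \right)} \right)}}} = \left(-16\right) 9 \sqrt{-5 + \frac{1}{-9 + 8 \cdot 0 \left(3 + 0\right)}} = - 144 \sqrt{-5 + \frac{1}{-9 + 8 \cdot 0 \cdot 3}} = - 144 \sqrt{-5 + \frac{1}{-9 + 8 \cdot 0}} = - 144 \sqrt{-5 + \frac{1}{-9 + 0}} = - 144 \sqrt{-5 + \frac{1}{-9}} = - 144 \sqrt{-5 - \frac{1}{9}} = - 144 \sqrt{- \frac{46}{9}} = - 144 \frac{i \sqrt{46}}{3} = - 48 i \sqrt{46}$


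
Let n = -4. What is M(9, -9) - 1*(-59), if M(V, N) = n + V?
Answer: 64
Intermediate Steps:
M(V, N) = -4 + V
M(9, -9) - 1*(-59) = (-4 + 9) - 1*(-59) = 5 + 59 = 64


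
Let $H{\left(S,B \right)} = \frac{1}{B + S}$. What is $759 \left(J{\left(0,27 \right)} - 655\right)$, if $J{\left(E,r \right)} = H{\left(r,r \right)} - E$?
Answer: $- \frac{8948357}{18} \approx -4.9713 \cdot 10^{5}$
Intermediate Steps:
$J{\left(E,r \right)} = \frac{1}{2 r} - E$ ($J{\left(E,r \right)} = \frac{1}{r + r} - E = \frac{1}{2 r} - E$)
$759 \left(J{\left(0,27 \right)} - 655\right) = 759 \left(\left(\frac{1}{2 \cdot 27} - 0\right) - 655\right) = 759 \left(\left(\frac{1}{2} \cdot \frac{1}{27} + 0\right) - 655\right) = 759 \left(\left(\frac{1}{54} + 0\right) - 655\right) = 759 \left(\frac{1}{54} - 655\right) = 759 \left(- \frac{35369}{54}\right) = - \frac{8948357}{18}$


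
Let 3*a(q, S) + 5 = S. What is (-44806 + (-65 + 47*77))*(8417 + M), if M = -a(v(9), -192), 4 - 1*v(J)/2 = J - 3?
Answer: -1049780896/3 ≈ -3.4993e+8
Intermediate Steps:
v(J) = 14 - 2*J (v(J) = 8 - 2*(J - 3) = 8 - 2*(-3 + J) = 8 + (6 - 2*J) = 14 - 2*J)
a(q, S) = -5/3 + S/3
M = 197/3 (M = -(-5/3 + (1/3)*(-192)) = -(-5/3 - 64) = -1*(-197/3) = 197/3 ≈ 65.667)
(-44806 + (-65 + 47*77))*(8417 + M) = (-44806 + (-65 + 47*77))*(8417 + 197/3) = (-44806 + (-65 + 3619))*(25448/3) = (-44806 + 3554)*(25448/3) = -41252*25448/3 = -1049780896/3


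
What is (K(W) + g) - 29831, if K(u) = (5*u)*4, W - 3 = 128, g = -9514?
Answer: -36725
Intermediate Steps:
W = 131 (W = 3 + 128 = 131)
K(u) = 20*u
(K(W) + g) - 29831 = (20*131 - 9514) - 29831 = (2620 - 9514) - 29831 = -6894 - 29831 = -36725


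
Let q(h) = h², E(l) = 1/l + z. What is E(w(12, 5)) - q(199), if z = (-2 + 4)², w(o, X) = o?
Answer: -475163/12 ≈ -39597.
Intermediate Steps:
z = 4 (z = 2² = 4)
E(l) = 4 + 1/l (E(l) = 1/l + 4 = 4 + 1/l)
E(w(12, 5)) - q(199) = (4 + 1/12) - 1*199² = (4 + 1/12) - 1*39601 = 49/12 - 39601 = -475163/12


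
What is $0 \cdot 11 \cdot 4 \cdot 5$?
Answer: $0$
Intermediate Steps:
$0 \cdot 11 \cdot 4 \cdot 5 = 0 \cdot 20 = 0$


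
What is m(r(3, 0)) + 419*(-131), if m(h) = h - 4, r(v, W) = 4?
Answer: -54889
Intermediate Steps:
m(h) = -4 + h
m(r(3, 0)) + 419*(-131) = (-4 + 4) + 419*(-131) = 0 - 54889 = -54889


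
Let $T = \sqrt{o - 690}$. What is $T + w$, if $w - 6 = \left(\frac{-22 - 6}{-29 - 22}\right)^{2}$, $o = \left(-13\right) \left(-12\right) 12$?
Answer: $\frac{16390}{2601} + \sqrt{1182} \approx 40.682$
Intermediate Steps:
$o = 1872$ ($o = 156 \cdot 12 = 1872$)
$T = \sqrt{1182}$ ($T = \sqrt{1872 - 690} = \sqrt{1182} \approx 34.38$)
$w = \frac{16390}{2601}$ ($w = 6 + \left(\frac{-22 - 6}{-29 - 22}\right)^{2} = 6 + \left(- \frac{28}{-51}\right)^{2} = 6 + \left(\left(-28\right) \left(- \frac{1}{51}\right)\right)^{2} = 6 + \left(\frac{28}{51}\right)^{2} = 6 + \frac{784}{2601} = \frac{16390}{2601} \approx 6.3014$)
$T + w = \sqrt{1182} + \frac{16390}{2601} = \frac{16390}{2601} + \sqrt{1182}$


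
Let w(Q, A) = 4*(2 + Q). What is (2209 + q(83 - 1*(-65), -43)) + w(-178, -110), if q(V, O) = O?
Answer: 1462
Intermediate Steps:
w(Q, A) = 8 + 4*Q
(2209 + q(83 - 1*(-65), -43)) + w(-178, -110) = (2209 - 43) + (8 + 4*(-178)) = 2166 + (8 - 712) = 2166 - 704 = 1462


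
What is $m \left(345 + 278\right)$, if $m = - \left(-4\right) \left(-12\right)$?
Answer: $-29904$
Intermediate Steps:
$m = -48$ ($m = \left(-1\right) 48 = -48$)
$m \left(345 + 278\right) = - 48 \left(345 + 278\right) = \left(-48\right) 623 = -29904$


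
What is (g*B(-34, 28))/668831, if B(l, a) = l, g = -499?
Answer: 998/39343 ≈ 0.025367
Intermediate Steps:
(g*B(-34, 28))/668831 = -499*(-34)/668831 = 16966*(1/668831) = 998/39343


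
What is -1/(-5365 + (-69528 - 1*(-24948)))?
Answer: 1/49945 ≈ 2.0022e-5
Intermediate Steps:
-1/(-5365 + (-69528 - 1*(-24948))) = -1/(-5365 + (-69528 + 24948)) = -1/(-5365 - 44580) = -1/(-49945) = -1*(-1/49945) = 1/49945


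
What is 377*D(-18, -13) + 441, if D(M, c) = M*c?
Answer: 88659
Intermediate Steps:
377*D(-18, -13) + 441 = 377*(-18*(-13)) + 441 = 377*234 + 441 = 88218 + 441 = 88659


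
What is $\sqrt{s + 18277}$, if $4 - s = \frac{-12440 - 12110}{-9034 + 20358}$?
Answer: $\frac{\sqrt{586126259614}}{5662} \approx 135.22$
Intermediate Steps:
$s = \frac{34923}{5662}$ ($s = 4 - \frac{-12440 - 12110}{-9034 + 20358} = 4 - - \frac{24550}{11324} = 4 - \left(-24550\right) \frac{1}{11324} = 4 - - \frac{12275}{5662} = 4 + \frac{12275}{5662} = \frac{34923}{5662} \approx 6.168$)
$\sqrt{s + 18277} = \sqrt{\frac{34923}{5662} + 18277} = \sqrt{\frac{103519297}{5662}} = \frac{\sqrt{586126259614}}{5662}$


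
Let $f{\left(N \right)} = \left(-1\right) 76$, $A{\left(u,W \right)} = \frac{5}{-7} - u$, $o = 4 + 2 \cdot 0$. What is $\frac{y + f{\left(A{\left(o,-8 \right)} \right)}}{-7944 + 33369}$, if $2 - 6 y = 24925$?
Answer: $- \frac{25379}{152550} \approx -0.16637$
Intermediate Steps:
$o = 4$ ($o = 4 + 0 = 4$)
$A{\left(u,W \right)} = - \frac{5}{7} - u$ ($A{\left(u,W \right)} = 5 \left(- \frac{1}{7}\right) - u = - \frac{5}{7} - u$)
$f{\left(N \right)} = -76$
$y = - \frac{24923}{6}$ ($y = \frac{1}{3} - \frac{24925}{6} = - \frac{24923}{6} \approx -4153.8$)
$\frac{y + f{\left(A{\left(o,-8 \right)} \right)}}{-7944 + 33369} = \frac{- \frac{24923}{6} - 76}{-7944 + 33369} = - \frac{25379}{6 \cdot 25425} = \left(- \frac{25379}{6}\right) \frac{1}{25425} = - \frac{25379}{152550}$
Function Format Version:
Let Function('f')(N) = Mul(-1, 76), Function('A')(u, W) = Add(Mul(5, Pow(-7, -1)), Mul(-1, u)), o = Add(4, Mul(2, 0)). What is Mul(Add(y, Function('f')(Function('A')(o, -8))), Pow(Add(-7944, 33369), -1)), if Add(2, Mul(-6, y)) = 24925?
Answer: Rational(-25379, 152550) ≈ -0.16637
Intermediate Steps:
o = 4 (o = Add(4, 0) = 4)
Function('A')(u, W) = Add(Rational(-5, 7), Mul(-1, u)) (Function('A')(u, W) = Add(Mul(5, Rational(-1, 7)), Mul(-1, u)) = Add(Rational(-5, 7), Mul(-1, u)))
Function('f')(N) = -76
y = Rational(-24923, 6) (y = Add(Rational(1, 3), Mul(Rational(-1, 6), 24925)) = Add(Rational(1, 3), Rational(-24925, 6)) = Rational(-24923, 6) ≈ -4153.8)
Mul(Add(y, Function('f')(Function('A')(o, -8))), Pow(Add(-7944, 33369), -1)) = Mul(Add(Rational(-24923, 6), -76), Pow(Add(-7944, 33369), -1)) = Mul(Rational(-25379, 6), Pow(25425, -1)) = Mul(Rational(-25379, 6), Rational(1, 25425)) = Rational(-25379, 152550)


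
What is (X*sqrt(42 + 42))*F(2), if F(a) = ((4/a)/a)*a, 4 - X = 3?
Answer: 4*sqrt(21) ≈ 18.330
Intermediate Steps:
X = 1 (X = 4 - 1*3 = 4 - 3 = 1)
F(a) = 4/a (F(a) = (4/a**2)*a = 4/a)
(X*sqrt(42 + 42))*F(2) = (1*sqrt(42 + 42))*(4/2) = (1*sqrt(84))*(4*(1/2)) = (1*(2*sqrt(21)))*2 = (2*sqrt(21))*2 = 4*sqrt(21)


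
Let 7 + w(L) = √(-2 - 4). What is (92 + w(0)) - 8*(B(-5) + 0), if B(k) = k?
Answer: 125 + I*√6 ≈ 125.0 + 2.4495*I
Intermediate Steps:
w(L) = -7 + I*√6 (w(L) = -7 + √(-2 - 4) = -7 + √(-6) = -7 + I*√6)
(92 + w(0)) - 8*(B(-5) + 0) = (92 + (-7 + I*√6)) - 8*(-5 + 0) = (85 + I*√6) - 8*(-5) = (85 + I*√6) - 1*(-40) = (85 + I*√6) + 40 = 125 + I*√6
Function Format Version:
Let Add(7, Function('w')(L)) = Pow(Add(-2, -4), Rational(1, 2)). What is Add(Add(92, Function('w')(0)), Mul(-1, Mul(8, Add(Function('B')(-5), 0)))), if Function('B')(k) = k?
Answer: Add(125, Mul(I, Pow(6, Rational(1, 2)))) ≈ Add(125.00, Mul(2.4495, I))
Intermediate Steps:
Function('w')(L) = Add(-7, Mul(I, Pow(6, Rational(1, 2)))) (Function('w')(L) = Add(-7, Pow(Add(-2, -4), Rational(1, 2))) = Add(-7, Pow(-6, Rational(1, 2))) = Add(-7, Mul(I, Pow(6, Rational(1, 2)))))
Add(Add(92, Function('w')(0)), Mul(-1, Mul(8, Add(Function('B')(-5), 0)))) = Add(Add(92, Add(-7, Mul(I, Pow(6, Rational(1, 2))))), Mul(-1, Mul(8, Add(-5, 0)))) = Add(Add(85, Mul(I, Pow(6, Rational(1, 2)))), Mul(-1, Mul(8, -5))) = Add(Add(85, Mul(I, Pow(6, Rational(1, 2)))), Mul(-1, -40)) = Add(Add(85, Mul(I, Pow(6, Rational(1, 2)))), 40) = Add(125, Mul(I, Pow(6, Rational(1, 2))))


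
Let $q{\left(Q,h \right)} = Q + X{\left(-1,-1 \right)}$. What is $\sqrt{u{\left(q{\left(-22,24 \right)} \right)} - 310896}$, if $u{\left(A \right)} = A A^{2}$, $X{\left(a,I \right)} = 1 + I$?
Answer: $2 i \sqrt{80386} \approx 567.05 i$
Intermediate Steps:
$q{\left(Q,h \right)} = Q$ ($q{\left(Q,h \right)} = Q + \left(1 - 1\right) = Q + 0 = Q$)
$u{\left(A \right)} = A^{3}$
$\sqrt{u{\left(q{\left(-22,24 \right)} \right)} - 310896} = \sqrt{\left(-22\right)^{3} - 310896} = \sqrt{-10648 - 310896} = \sqrt{-321544} = 2 i \sqrt{80386}$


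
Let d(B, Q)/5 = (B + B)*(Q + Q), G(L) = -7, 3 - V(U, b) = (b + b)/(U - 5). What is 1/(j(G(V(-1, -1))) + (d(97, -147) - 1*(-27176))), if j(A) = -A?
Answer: -1/257997 ≈ -3.8760e-6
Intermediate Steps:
V(U, b) = 3 - 2*b/(-5 + U) (V(U, b) = 3 - (b + b)/(U - 5) = 3 - 2*b/(-5 + U))
d(B, Q) = 20*B*Q (d(B, Q) = 5*((B + B)*(Q + Q)) = 5*((2*B)*(2*Q)) = 5*(4*B*Q) = 20*B*Q)
1/(j(G(V(-1, -1))) + (d(97, -147) - 1*(-27176))) = 1/(-1*(-7) + (20*97*(-147) - 1*(-27176))) = 1/(7 + (-285180 + 27176)) = 1/(7 - 258004) = 1/(-257997) = -1/257997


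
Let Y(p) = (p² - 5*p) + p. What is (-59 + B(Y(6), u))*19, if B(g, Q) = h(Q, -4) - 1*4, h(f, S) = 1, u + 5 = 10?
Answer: -1178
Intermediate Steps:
u = 5 (u = -5 + 10 = 5)
Y(p) = p² - 4*p
B(g, Q) = -3 (B(g, Q) = 1 - 1*4 = 1 - 4 = -3)
(-59 + B(Y(6), u))*19 = (-59 - 3)*19 = -62*19 = -1178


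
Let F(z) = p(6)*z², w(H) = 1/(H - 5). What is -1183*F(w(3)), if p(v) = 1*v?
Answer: -3549/2 ≈ -1774.5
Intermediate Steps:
p(v) = v
w(H) = 1/(-5 + H)
F(z) = 6*z²
-1183*F(w(3)) = -7098*(1/(-5 + 3))² = -7098*(1/(-2))² = -7098*(-½)² = -7098/4 = -1183*3/2 = -3549/2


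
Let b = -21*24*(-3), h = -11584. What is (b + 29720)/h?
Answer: -488/181 ≈ -2.6961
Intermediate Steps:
b = 1512 (b = -504*(-3) = 1512)
(b + 29720)/h = (1512 + 29720)/(-11584) = 31232*(-1/11584) = -488/181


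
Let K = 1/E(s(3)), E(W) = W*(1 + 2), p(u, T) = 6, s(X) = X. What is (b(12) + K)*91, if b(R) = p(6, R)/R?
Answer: 1001/18 ≈ 55.611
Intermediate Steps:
E(W) = 3*W (E(W) = W*3 = 3*W)
K = 1/9 (K = 1/(3*3) = 1/9 ≈ 0.11111)
b(R) = 6/R
(b(12) + K)*91 = (6/12 + 1/9)*91 = (6*(1/12) + 1/9)*91 = (1/2 + 1/9)*91 = (11/18)*91 = 1001/18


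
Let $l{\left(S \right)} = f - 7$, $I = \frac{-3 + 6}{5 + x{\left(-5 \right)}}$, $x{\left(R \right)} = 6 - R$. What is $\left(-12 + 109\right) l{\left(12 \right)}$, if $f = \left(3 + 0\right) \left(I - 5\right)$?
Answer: $- \frac{33271}{16} \approx -2079.4$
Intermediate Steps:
$I = \frac{3}{16}$ ($I = \frac{-3 + 6}{5 + \left(6 - -5\right)} = \frac{3}{5 + \left(6 + 5\right)} = \frac{3}{5 + 11} = \frac{3}{16} \approx 0.1875$)
$f = - \frac{231}{16}$ ($f = \left(3 + 0\right) \left(\frac{3}{16} - 5\right) = 3 \left(- \frac{77}{16}\right) = - \frac{231}{16} \approx -14.438$)
$l{\left(S \right)} = - \frac{343}{16}$ ($l{\left(S \right)} = - \frac{231}{16} - 7 = - \frac{343}{16}$)
$\left(-12 + 109\right) l{\left(12 \right)} = \left(-12 + 109\right) \left(- \frac{343}{16}\right) = 97 \left(- \frac{343}{16}\right) = - \frac{33271}{16}$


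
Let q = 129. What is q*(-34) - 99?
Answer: -4485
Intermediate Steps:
q*(-34) - 99 = 129*(-34) - 99 = -4386 - 99 = -4485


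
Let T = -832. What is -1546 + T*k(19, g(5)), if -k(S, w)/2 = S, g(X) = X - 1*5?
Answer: 30070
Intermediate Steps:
g(X) = -5 + X (g(X) = X - 5 = -5 + X)
k(S, w) = -2*S
-1546 + T*k(19, g(5)) = -1546 - (-1664)*19 = -1546 - 832*(-38) = -1546 + 31616 = 30070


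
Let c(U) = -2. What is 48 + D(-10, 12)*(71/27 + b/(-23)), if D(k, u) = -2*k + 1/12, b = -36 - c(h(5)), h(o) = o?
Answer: 972487/7452 ≈ 130.50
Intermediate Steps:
b = -34 (b = -36 - 1*(-2) = -36 + 2 = -34)
D(k, u) = 1/12 - 2*k (D(k, u) = -2*k + 1/12 = 1/12 - 2*k)
48 + D(-10, 12)*(71/27 + b/(-23)) = 48 + (1/12 - 2*(-10))*(71/27 - 34/(-23)) = 48 + (1/12 + 20)*(71*(1/27) - 34*(-1/23)) = 48 + 241*(71/27 + 34/23)/12 = 48 + (241/12)*(2551/621) = 48 + 614791/7452 = 972487/7452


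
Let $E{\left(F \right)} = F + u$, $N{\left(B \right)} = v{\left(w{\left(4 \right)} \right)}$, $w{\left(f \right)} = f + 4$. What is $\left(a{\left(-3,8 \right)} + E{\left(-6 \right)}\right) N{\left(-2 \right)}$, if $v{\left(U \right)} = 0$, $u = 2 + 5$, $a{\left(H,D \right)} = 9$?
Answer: $0$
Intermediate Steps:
$u = 7$
$w{\left(f \right)} = 4 + f$
$N{\left(B \right)} = 0$
$E{\left(F \right)} = 7 + F$ ($E{\left(F \right)} = F + 7 = 7 + F$)
$\left(a{\left(-3,8 \right)} + E{\left(-6 \right)}\right) N{\left(-2 \right)} = \left(9 + \left(7 - 6\right)\right) 0 = \left(9 + 1\right) 0 = 10 \cdot 0 = 0$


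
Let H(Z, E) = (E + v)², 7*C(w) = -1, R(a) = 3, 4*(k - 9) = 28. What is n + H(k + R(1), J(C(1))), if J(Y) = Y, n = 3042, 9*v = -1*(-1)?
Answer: 12073702/3969 ≈ 3042.0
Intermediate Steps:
k = 16 (k = 9 + (¼)*28 = 9 + 7 = 16)
C(w) = -⅐ (C(w) = (⅐)*(-1) = -⅐)
v = ⅑ (v = (-1*(-1))/9 = (⅑)*1 = ⅑ ≈ 0.11111)
H(Z, E) = (⅑ + E)² (H(Z, E) = (E + ⅑)² = (⅑ + E)²)
n + H(k + R(1), J(C(1))) = 3042 + (1 + 9*(-⅐))²/81 = 3042 + (1 - 9/7)²/81 = 3042 + (-2/7)²/81 = 3042 + (1/81)*(4/49) = 3042 + 4/3969 = 12073702/3969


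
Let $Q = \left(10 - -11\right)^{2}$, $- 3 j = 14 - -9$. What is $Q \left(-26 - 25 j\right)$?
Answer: $73059$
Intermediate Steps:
$j = - \frac{23}{3}$ ($j = - \frac{14 - -9}{3} = - \frac{14 + 9}{3} = \left(- \frac{1}{3}\right) 23 = - \frac{23}{3} \approx -7.6667$)
$Q = 441$ ($Q = \left(10 + 11\right)^{2} = 21^{2} = 441$)
$Q \left(-26 - 25 j\right) = 441 \left(-26 - - \frac{575}{3}\right) = 441 \left(-26 + \frac{575}{3}\right) = 441 \cdot \frac{497}{3} = 73059$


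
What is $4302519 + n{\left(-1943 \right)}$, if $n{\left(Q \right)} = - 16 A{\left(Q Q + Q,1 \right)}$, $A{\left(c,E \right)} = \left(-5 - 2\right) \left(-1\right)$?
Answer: $4302407$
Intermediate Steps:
$A{\left(c,E \right)} = 7$ ($A{\left(c,E \right)} = \left(-7\right) \left(-1\right) = 7$)
$n{\left(Q \right)} = -112$ ($n{\left(Q \right)} = \left(-16\right) 7 = -112$)
$4302519 + n{\left(-1943 \right)} = 4302519 - 112 = 4302407$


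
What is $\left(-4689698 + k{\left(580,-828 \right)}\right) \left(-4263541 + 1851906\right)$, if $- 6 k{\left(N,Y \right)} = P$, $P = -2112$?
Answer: $11308990940710$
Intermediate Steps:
$k{\left(N,Y \right)} = 352$ ($k{\left(N,Y \right)} = \left(- \frac{1}{6}\right) \left(-2112\right) = 352$)
$\left(-4689698 + k{\left(580,-828 \right)}\right) \left(-4263541 + 1851906\right) = \left(-4689698 + 352\right) \left(-4263541 + 1851906\right) = \left(-4689346\right) \left(-2411635\right) = 11308990940710$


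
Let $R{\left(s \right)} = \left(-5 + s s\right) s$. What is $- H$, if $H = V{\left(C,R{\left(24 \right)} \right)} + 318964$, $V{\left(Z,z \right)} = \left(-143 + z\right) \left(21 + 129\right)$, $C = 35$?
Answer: $-2353114$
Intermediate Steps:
$R{\left(s \right)} = s \left(-5 + s^{2}\right)$ ($R{\left(s \right)} = \left(-5 + s^{2}\right) s = s \left(-5 + s^{2}\right)$)
$V{\left(Z,z \right)} = -21450 + 150 z$ ($V{\left(Z,z \right)} = \left(-143 + z\right) 150 = -21450 + 150 z$)
$H = 2353114$ ($H = \left(-21450 + 150 \cdot 24 \left(-5 + 24^{2}\right)\right) + 318964 = \left(-21450 + 150 \cdot 24 \left(-5 + 576\right)\right) + 318964 = \left(-21450 + 150 \cdot 24 \cdot 571\right) + 318964 = \left(-21450 + 150 \cdot 13704\right) + 318964 = \left(-21450 + 2055600\right) + 318964 = 2034150 + 318964 = 2353114$)
$- H = \left(-1\right) 2353114 = -2353114$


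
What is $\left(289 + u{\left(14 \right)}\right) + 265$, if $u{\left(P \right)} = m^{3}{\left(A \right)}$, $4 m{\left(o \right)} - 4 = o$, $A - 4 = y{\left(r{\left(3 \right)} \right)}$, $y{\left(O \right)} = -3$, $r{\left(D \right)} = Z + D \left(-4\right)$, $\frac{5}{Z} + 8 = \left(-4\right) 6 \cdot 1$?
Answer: $\frac{35581}{64} \approx 555.95$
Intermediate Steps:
$Z = - \frac{5}{32}$ ($Z = \frac{5}{-8 + \left(-4\right) 6 \cdot 1} = \frac{5}{-8 - 24} = \frac{5}{-32} = 5 \left(- \frac{1}{32}\right) = - \frac{5}{32} \approx -0.15625$)
$r{\left(D \right)} = - \frac{5}{32} - 4 D$ ($r{\left(D \right)} = - \frac{5}{32} + D \left(-4\right) = - \frac{5}{32} - 4 D$)
$A = 1$ ($A = 4 - 3 = 1$)
$m{\left(o \right)} = 1 + \frac{o}{4}$
$u{\left(P \right)} = \frac{125}{64}$ ($u{\left(P \right)} = \left(1 + \frac{1}{4} \cdot 1\right)^{3} = \left(1 + \frac{1}{4}\right)^{3} = \left(\frac{5}{4}\right)^{3} = \frac{125}{64}$)
$\left(289 + u{\left(14 \right)}\right) + 265 = \left(289 + \frac{125}{64}\right) + 265 = \frac{18621}{64} + 265 = \frac{35581}{64}$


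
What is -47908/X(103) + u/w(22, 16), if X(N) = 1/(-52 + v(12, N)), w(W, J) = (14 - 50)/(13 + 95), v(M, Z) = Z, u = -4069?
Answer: -2431101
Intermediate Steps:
w(W, J) = -⅓ (w(W, J) = -36/108 = -36*1/108 = -⅓)
X(N) = 1/(-52 + N)
-47908/X(103) + u/w(22, 16) = -47908/(1/(-52 + 103)) - 4069/(-⅓) = -47908/(1/51) - 4069*(-3) = -47908/1/51 + 12207 = -47908*51 + 12207 = -2443308 + 12207 = -2431101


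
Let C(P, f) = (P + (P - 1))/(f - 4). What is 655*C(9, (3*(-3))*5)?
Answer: -11135/49 ≈ -227.24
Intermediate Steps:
C(P, f) = (-1 + 2*P)/(-4 + f) (C(P, f) = (P + (-1 + P))/(-4 + f) = (-1 + 2*P)/(-4 + f))
655*C(9, (3*(-3))*5) = 655*((-1 + 2*9)/(-4 + (3*(-3))*5)) = 655*((-1 + 18)/(-4 - 9*5)) = 655*(17/(-4 - 45)) = 655*(17/(-49)) = 655*(-1/49*17) = 655*(-17/49) = -11135/49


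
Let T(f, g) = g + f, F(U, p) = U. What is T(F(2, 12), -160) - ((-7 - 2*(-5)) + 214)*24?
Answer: -5366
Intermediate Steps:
T(f, g) = f + g
T(F(2, 12), -160) - ((-7 - 2*(-5)) + 214)*24 = (2 - 160) - ((-7 - 2*(-5)) + 214)*24 = -158 - ((-7 + 10) + 214)*24 = -158 - (3 + 214)*24 = -158 - 217*24 = -158 - 1*5208 = -158 - 5208 = -5366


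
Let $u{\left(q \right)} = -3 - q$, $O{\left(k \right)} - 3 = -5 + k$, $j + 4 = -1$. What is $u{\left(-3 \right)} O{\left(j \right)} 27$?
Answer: $0$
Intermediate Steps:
$j = -5$ ($j = -4 - 1 = -5$)
$O{\left(k \right)} = -2 + k$ ($O{\left(k \right)} = 3 + \left(-5 + k\right) = -2 + k$)
$u{\left(-3 \right)} O{\left(j \right)} 27 = \left(-3 - -3\right) \left(-2 - 5\right) 27 = \left(-3 + 3\right) \left(-7\right) 27 = 0 \left(-7\right) 27 = 0 \cdot 27 = 0$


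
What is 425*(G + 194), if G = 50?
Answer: 103700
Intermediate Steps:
425*(G + 194) = 425*(50 + 194) = 425*244 = 103700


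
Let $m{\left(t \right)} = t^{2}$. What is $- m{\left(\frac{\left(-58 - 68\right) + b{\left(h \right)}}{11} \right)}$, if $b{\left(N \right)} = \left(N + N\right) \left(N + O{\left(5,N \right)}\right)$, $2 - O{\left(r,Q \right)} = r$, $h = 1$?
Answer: $- \frac{16900}{121} \approx -139.67$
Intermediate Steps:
$O{\left(r,Q \right)} = 2 - r$
$b{\left(N \right)} = 2 N \left(-3 + N\right)$ ($b{\left(N \right)} = \left(N + N\right) \left(N + \left(2 - 5\right)\right) = 2 N \left(N + \left(2 - 5\right)\right) = 2 N \left(N - 3\right) = 2 N \left(-3 + N\right)$)
$- m{\left(\frac{\left(-58 - 68\right) + b{\left(h \right)}}{11} \right)} = - \left(\frac{\left(-58 - 68\right) + 2 \cdot 1 \left(-3 + 1\right)}{11}\right)^{2} = - \left(\left(-126 + 2 \cdot 1 \left(-2\right)\right) \frac{1}{11}\right)^{2} = - \left(\left(-126 - 4\right) \frac{1}{11}\right)^{2} = - \left(\left(-130\right) \frac{1}{11}\right)^{2} = - \left(- \frac{130}{11}\right)^{2} = \left(-1\right) \frac{16900}{121} = - \frac{16900}{121}$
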